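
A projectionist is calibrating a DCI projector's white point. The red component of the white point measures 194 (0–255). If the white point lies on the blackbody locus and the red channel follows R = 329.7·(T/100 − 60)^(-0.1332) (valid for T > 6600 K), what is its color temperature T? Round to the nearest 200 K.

(t − 60)^(-0.1332) = 194/329.7 = 0.58841.
t − 60 = 0.58841^(1/-0.1332) = 0.58841^(-7.508) = 53.593, so t = 113.593.
T = 100·t = 11359 K → 11400 K to the nearest 200 K.

11400 K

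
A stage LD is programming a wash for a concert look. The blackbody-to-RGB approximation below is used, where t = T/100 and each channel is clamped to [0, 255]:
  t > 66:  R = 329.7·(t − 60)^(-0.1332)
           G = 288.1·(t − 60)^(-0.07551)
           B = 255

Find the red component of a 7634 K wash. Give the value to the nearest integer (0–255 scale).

t = 7634/100 = 76.34; the t > 66 branch applies.
R = 329.7·(76.34 − 60)^(-0.1332) = 329.7·16.34^(-0.1332) = 329.7·0.68928 = 227.255.
Rounded: 227.

227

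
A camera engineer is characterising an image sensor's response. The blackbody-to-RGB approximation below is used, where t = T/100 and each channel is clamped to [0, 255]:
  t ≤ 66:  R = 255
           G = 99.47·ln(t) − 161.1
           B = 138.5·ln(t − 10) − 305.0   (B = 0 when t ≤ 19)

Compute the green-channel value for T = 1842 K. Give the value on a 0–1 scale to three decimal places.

t = 1842/100 = 18.42; the t ≤ 66 branch applies.
G = 99.47·ln 18.42 − 161.1 = 99.47·2.9134 − 161.1 = 128.700.
On a 0–1 scale: 128.700/255 = 0.5047 → 0.505.

0.505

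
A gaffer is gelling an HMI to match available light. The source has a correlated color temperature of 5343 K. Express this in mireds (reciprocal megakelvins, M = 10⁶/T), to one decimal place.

187.2 mireds

M = 10⁶ / 5343 = 187.161 → 187.2 mireds.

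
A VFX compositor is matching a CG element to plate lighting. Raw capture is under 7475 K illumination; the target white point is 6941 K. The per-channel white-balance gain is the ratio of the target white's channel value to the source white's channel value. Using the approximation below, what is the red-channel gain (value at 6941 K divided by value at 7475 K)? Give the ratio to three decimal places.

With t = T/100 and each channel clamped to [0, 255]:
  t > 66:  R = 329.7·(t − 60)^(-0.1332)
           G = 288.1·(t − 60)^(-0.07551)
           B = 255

At 7475 K (t = 74.75):
  R = 329.7·(74.75 − 60)^(-0.1332) = 329.7·14.75^(-0.1332) = 329.7·0.69874 = 230.375.
At 6941 K (t = 69.41):
  R = 329.7·(69.41 − 60)^(-0.1332) = 329.7·9.41^(-0.1332) = 329.7·0.74185 = 244.589.
Gain = 244.589 / 230.375 = 1.0617 → 1.062.

1.062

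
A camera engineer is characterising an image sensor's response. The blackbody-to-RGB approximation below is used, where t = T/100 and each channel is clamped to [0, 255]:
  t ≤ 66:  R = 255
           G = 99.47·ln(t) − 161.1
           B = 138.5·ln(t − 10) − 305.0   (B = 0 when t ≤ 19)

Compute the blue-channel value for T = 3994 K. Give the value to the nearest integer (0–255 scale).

t = 3994/100 = 39.94; the t ≤ 66 branch applies.
B = 138.5·ln(39.94 − 10) − 305.0 = 138.5·ln 29.94 − 305.0 = 138.5·3.3992 − 305.0 = 165.789.
Rounded: 166.

166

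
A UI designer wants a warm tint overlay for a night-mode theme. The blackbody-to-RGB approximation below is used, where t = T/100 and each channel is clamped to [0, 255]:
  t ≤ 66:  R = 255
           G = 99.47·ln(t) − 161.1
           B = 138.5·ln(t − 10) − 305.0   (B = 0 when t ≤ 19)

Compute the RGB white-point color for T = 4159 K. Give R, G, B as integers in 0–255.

R=255, G=210, B=173

t = 4159/100 = 41.59; the t ≤ 66 branch applies.
R = 255 by definition for t ≤ 66.
G = 99.47·ln 41.59 − 161.1 = 99.47·3.7279 − 161.1 = 209.710.
B = 138.5·ln(41.59 − 10) − 305.0 = 138.5·ln 31.59 − 305.0 = 138.5·3.4528 − 305.0 = 173.218.
Rounded: (255, 210, 173).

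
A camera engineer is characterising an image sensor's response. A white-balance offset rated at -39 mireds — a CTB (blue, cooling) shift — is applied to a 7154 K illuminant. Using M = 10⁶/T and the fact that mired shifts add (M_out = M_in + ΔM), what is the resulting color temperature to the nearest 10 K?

M_in = 10⁶/7154 = 139.78 mireds.
M_out = 139.78 + (-39) = 100.78 mireds.
T_out = 10⁶/100.78 = 9922.4 K → 9920 K.

9920 K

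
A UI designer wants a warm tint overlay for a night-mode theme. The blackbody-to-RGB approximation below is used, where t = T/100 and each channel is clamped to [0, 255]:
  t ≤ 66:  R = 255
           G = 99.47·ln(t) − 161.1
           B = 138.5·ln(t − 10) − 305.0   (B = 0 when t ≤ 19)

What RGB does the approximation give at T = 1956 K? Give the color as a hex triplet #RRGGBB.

t = 1956/100 = 19.56; the t ≤ 66 branch applies.
R = 255 by definition for t ≤ 66.
G = 99.47·ln 19.56 − 161.1 = 99.47·2.9735 − 161.1 = 134.673.
B = 138.5·ln(19.56 − 10) − 305.0 = 138.5·ln 9.56 − 305.0 = 138.5·2.2576 − 305.0 = 7.676.
Rounded: (255, 135, 8).
In hex: #FF8708.

#FF8708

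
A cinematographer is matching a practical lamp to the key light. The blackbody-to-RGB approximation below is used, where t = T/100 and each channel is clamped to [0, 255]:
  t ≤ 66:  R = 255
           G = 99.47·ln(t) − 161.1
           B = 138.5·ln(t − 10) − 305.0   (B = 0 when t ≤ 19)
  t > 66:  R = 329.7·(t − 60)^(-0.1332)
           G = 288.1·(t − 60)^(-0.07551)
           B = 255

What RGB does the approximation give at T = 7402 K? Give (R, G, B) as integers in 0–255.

(232, 236, 255)

t = 7402/100 = 74.02; the t > 66 branch applies.
R = 329.7·(74.02 − 60)^(-0.1332) = 329.7·14.02^(-0.1332) = 329.7·0.70348 = 231.938.
G = 288.1·(74.02 − 60)^(-0.07551) = 288.1·14.02^(-0.07551) = 288.1·0.81924 = 236.022.
B = 255 by definition for t > 66.
Rounded: (232, 236, 255).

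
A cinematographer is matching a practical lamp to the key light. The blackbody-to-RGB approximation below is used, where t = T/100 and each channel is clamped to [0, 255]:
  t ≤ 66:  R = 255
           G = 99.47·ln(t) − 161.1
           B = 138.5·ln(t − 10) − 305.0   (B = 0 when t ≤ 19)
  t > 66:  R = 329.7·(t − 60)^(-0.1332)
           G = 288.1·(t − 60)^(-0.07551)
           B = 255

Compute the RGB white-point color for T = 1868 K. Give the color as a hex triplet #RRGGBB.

#FF8200

t = 1868/100 = 18.68; the t ≤ 66 branch applies.
R = 255 by definition for t ≤ 66.
G = 99.47·ln 18.68 − 161.1 = 99.47·2.9275 − 161.1 = 130.094.
t = 18.68 ≤ 19, so B = 0.
Rounded: (255, 130, 0).
In hex: #FF8200.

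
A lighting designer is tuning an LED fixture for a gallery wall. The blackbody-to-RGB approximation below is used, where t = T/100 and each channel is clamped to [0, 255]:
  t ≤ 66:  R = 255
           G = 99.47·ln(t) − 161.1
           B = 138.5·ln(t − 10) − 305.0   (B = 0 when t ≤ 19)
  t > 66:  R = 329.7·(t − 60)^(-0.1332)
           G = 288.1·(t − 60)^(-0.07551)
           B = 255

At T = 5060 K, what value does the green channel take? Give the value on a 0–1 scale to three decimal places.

t = 5060/100 = 50.6; the t ≤ 66 branch applies.
G = 99.47·ln 50.6 − 161.1 = 99.47·3.9240 − 161.1 = 229.215.
On a 0–1 scale: 229.215/255 = 0.8989 → 0.899.

0.899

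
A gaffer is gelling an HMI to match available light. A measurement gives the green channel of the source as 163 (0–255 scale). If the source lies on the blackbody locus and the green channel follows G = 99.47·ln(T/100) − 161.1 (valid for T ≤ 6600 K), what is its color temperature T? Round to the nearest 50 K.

ln t = (163 + 161.1) / 99.47 = 3.2583.
t = e^3.2583 = 26.004.
T = 100·t = 2600 K → 2600 K to the nearest 50 K.

2600 K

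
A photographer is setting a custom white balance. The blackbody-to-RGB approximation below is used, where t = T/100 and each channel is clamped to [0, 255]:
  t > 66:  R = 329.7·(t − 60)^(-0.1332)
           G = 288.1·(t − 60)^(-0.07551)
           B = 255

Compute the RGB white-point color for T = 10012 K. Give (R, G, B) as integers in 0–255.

(202, 218, 255)

t = 10012/100 = 100.12; the t > 66 branch applies.
R = 329.7·(100.12 − 60)^(-0.1332) = 329.7·40.12^(-0.1332) = 329.7·0.61155 = 201.628.
G = 288.1·(100.12 − 60)^(-0.07551) = 288.1·40.12^(-0.07551) = 288.1·0.75671 = 218.009.
B = 255 by definition for t > 66.
Rounded: (202, 218, 255).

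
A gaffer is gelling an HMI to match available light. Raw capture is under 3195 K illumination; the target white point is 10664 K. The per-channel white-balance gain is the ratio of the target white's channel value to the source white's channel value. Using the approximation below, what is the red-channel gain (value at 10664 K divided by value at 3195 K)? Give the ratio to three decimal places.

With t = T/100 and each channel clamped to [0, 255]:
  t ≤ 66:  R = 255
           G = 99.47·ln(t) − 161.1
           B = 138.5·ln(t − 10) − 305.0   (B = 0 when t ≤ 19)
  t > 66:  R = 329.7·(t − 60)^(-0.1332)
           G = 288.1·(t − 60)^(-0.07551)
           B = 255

0.775

At 3195 K (t = 31.95):
  R = 255 by definition for t ≤ 66.
At 10664 K (t = 106.64):
  R = 329.7·(106.64 − 60)^(-0.1332) = 329.7·46.64^(-0.1332) = 329.7·0.59941 = 197.624.
Gain = 197.624 / 255.000 = 0.7750 → 0.775.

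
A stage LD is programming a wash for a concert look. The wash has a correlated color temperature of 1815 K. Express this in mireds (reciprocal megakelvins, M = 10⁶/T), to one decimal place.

551.0 mireds

M = 10⁶ / 1815 = 550.964 → 551.0 mireds.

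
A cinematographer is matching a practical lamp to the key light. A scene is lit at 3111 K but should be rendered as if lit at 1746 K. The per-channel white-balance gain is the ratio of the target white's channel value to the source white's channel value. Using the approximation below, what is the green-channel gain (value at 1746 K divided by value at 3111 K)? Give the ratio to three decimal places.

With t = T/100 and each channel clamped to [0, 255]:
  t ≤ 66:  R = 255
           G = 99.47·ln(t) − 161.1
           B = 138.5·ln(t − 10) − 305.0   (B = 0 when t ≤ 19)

0.682

At 3111 K (t = 31.11):
  G = 99.47·ln 31.11 − 161.1 = 99.47·3.4375 − 161.1 = 180.831.
At 1746 K (t = 17.46):
  G = 99.47·ln 17.46 − 161.1 = 99.47·2.8599 − 161.1 = 123.376.
Gain = 123.376 / 180.831 = 0.6823 → 0.682.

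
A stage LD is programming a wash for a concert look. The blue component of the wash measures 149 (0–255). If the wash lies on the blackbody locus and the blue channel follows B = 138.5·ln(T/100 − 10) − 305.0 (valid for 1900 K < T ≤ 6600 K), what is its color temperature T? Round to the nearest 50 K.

3650 K

ln(t − 10) = (149 + 305.0) / 138.5 = 3.2780.
t − 10 = e^3.2780 = 26.522, so t = 36.522.
T = 100·t = 3652 K → 3650 K to the nearest 50 K.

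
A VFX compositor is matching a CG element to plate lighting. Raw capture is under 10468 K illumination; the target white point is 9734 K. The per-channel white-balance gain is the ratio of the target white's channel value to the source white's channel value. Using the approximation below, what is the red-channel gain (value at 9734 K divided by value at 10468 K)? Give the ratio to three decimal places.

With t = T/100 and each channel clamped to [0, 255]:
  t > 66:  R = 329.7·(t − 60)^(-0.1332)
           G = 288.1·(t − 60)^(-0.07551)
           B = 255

At 10468 K (t = 104.68):
  R = 329.7·(104.68 − 60)^(-0.1332) = 329.7·44.68^(-0.1332) = 329.7·0.60284 = 198.758.
At 9734 K (t = 97.34):
  R = 329.7·(97.34 − 60)^(-0.1332) = 329.7·37.34^(-0.1332) = 329.7·0.61743 = 203.566.
Gain = 203.566 / 198.758 = 1.0242 → 1.024.

1.024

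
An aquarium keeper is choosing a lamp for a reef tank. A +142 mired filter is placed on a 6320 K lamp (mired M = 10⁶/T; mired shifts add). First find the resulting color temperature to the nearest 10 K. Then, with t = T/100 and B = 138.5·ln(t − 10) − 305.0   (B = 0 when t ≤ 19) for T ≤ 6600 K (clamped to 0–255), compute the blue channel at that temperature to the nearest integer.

M_in = 10⁶/6320 = 158.23; M_out = 158.23 + (+142) = 300.23.
T_out = 10⁶/300.23 = 3330.8 K → 3330 K; t = 33.3.
B = 138.5·ln(33.3 − 10) − 305.0 = 138.5·ln 23.3 − 305.0 = 138.5·3.1485 − 305.0 = 131.061.
Rounded: 131.

131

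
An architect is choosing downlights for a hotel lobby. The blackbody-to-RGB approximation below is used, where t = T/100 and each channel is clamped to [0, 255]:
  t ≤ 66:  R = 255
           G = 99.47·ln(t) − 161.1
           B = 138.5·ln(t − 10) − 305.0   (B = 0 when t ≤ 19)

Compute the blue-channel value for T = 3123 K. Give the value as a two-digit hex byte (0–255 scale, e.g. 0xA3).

0x76

t = 3123/100 = 31.23; the t ≤ 66 branch applies.
B = 138.5·ln(31.23 − 10) − 305.0 = 138.5·ln 21.23 − 305.0 = 138.5·3.0554 − 305.0 = 118.175.
Rounded: 118; in hex, 0x76.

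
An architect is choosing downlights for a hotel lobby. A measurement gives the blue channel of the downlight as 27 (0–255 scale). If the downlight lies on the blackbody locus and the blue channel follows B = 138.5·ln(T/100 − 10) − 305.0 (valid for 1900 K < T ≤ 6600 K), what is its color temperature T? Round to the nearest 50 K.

ln(t − 10) = (27 + 305.0) / 138.5 = 2.3971.
t − 10 = e^2.3971 = 10.991, so t = 20.991.
T = 100·t = 2099 K → 2100 K to the nearest 50 K.

2100 K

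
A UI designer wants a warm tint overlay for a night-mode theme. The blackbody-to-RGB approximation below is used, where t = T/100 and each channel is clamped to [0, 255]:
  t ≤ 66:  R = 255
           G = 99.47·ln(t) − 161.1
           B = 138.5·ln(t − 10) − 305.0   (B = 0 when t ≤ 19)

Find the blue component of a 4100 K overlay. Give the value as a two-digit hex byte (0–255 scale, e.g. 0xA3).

t = 4100/100 = 41; the t ≤ 66 branch applies.
B = 138.5·ln(41 − 10) − 305.0 = 138.5·ln 31 − 305.0 = 138.5·3.4340 − 305.0 = 170.607.
Rounded: 171; in hex, 0xAB.

0xAB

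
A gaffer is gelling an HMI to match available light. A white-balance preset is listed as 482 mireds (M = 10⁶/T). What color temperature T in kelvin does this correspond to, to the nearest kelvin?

T = 10⁶ / 482 = 2074.69 K → 2075 K.

2075 K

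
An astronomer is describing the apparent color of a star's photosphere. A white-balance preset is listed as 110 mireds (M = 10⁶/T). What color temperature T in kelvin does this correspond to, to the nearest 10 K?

T = 10⁶ / 110 = 9090.91 K → 9090 K.

9090 K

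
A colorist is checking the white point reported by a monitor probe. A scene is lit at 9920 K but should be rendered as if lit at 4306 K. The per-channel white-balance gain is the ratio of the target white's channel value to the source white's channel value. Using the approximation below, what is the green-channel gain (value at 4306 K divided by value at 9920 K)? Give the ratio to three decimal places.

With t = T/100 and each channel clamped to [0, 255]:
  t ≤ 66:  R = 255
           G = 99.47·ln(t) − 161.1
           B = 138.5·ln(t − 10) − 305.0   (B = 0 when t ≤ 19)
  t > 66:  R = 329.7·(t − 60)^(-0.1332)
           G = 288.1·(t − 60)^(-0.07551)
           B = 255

At 9920 K (t = 99.2):
  G = 288.1·(99.2 − 60)^(-0.07551) = 288.1·39.2^(-0.07551) = 288.1·0.75804 = 218.391.
At 4306 K (t = 43.06):
  G = 99.47·ln 43.06 − 161.1 = 99.47·3.7626 − 161.1 = 213.165.
Gain = 213.165 / 218.391 = 0.9761 → 0.976.

0.976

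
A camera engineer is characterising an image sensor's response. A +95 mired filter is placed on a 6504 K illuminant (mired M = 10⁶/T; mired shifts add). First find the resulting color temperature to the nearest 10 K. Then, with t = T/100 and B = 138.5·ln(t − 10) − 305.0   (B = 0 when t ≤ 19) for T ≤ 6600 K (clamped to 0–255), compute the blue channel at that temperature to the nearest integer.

167

M_in = 10⁶/6504 = 153.75; M_out = 153.75 + (+95) = 248.75.
T_out = 10⁶/248.75 = 4020.1 K → 4020 K; t = 40.2.
B = 138.5·ln(40.2 − 10) − 305.0 = 138.5·ln 30.2 − 305.0 = 138.5·3.4078 − 305.0 = 166.986.
Rounded: 167.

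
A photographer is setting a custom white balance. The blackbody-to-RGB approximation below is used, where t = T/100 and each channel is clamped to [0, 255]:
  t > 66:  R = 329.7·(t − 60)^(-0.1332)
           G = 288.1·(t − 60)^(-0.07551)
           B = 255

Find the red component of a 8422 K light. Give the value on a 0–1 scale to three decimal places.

0.846

t = 8422/100 = 84.22; the t > 66 branch applies.
R = 329.7·(84.22 − 60)^(-0.1332) = 329.7·24.22^(-0.1332) = 329.7·0.65408 = 215.649.
On a 0–1 scale: 215.649/255 = 0.8457 → 0.846.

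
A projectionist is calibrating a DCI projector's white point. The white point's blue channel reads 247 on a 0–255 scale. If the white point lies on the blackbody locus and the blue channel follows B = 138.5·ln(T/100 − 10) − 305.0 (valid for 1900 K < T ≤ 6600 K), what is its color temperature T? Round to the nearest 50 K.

ln(t − 10) = (247 + 305.0) / 138.5 = 3.9856.
t − 10 = e^3.9856 = 53.815, so t = 63.815.
T = 100·t = 6382 K → 6400 K to the nearest 50 K.

6400 K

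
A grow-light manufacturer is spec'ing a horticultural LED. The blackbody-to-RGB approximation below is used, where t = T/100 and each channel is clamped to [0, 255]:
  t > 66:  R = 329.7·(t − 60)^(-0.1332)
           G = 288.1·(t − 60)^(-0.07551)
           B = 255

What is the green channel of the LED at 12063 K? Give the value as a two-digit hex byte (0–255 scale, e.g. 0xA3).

0xD3

t = 12063/100 = 120.63; the t > 66 branch applies.
G = 288.1·(120.63 − 60)^(-0.07551) = 288.1·60.63^(-0.07551) = 288.1·0.73348 = 211.316.
Rounded: 211; in hex, 0xD3.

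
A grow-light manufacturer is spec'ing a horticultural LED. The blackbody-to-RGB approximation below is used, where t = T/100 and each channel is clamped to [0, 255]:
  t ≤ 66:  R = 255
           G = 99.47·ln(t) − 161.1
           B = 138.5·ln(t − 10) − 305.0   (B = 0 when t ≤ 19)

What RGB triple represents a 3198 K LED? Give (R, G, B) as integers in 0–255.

(255, 184, 123)

t = 3198/100 = 31.98; the t ≤ 66 branch applies.
R = 255 by definition for t ≤ 66.
G = 99.47·ln 31.98 − 161.1 = 99.47·3.4651 − 161.1 = 183.575.
B = 138.5·ln(31.98 − 10) − 305.0 = 138.5·ln 21.98 − 305.0 = 138.5·3.0901 − 305.0 = 122.983.
Rounded: (255, 184, 123).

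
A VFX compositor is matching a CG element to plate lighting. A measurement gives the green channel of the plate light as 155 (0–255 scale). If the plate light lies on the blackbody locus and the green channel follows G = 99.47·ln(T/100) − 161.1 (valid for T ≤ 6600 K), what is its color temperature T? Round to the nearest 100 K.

ln t = (155 + 161.1) / 99.47 = 3.1778.
t = e^3.1778 = 23.995.
T = 100·t = 2399 K → 2400 K to the nearest 100 K.

2400 K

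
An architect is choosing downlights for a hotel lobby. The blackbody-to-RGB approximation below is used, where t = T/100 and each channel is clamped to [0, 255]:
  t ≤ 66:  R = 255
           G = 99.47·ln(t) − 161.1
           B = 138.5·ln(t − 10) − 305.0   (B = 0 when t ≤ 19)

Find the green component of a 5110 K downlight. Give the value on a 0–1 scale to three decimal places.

t = 5110/100 = 51.1; the t ≤ 66 branch applies.
G = 99.47·ln 51.1 − 161.1 = 99.47·3.9338 − 161.1 = 230.194.
On a 0–1 scale: 230.194/255 = 0.9027 → 0.903.

0.903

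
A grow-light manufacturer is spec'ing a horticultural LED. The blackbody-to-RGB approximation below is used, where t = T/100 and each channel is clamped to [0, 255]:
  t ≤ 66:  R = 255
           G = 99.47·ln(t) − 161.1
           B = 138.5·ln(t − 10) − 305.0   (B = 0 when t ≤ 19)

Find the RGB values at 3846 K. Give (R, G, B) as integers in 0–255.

t = 3846/100 = 38.46; the t ≤ 66 branch applies.
R = 255 by definition for t ≤ 66.
G = 99.47·ln 38.46 − 161.1 = 99.47·3.6496 − 161.1 = 201.928.
B = 138.5·ln(38.46 − 10) − 305.0 = 138.5·ln 28.46 − 305.0 = 138.5·3.3485 − 305.0 = 158.767.
Rounded: (255, 202, 159).

(255, 202, 159)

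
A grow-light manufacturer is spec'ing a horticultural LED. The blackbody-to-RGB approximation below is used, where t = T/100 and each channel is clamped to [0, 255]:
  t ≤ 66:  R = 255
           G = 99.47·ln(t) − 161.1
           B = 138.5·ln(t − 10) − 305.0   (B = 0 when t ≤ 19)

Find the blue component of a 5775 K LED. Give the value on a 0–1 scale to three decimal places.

t = 5775/100 = 57.75; the t ≤ 66 branch applies.
B = 138.5·ln(57.75 − 10) − 305.0 = 138.5·ln 47.75 − 305.0 = 138.5·3.8660 − 305.0 = 230.438.
On a 0–1 scale: 230.438/255 = 0.9037 → 0.904.

0.904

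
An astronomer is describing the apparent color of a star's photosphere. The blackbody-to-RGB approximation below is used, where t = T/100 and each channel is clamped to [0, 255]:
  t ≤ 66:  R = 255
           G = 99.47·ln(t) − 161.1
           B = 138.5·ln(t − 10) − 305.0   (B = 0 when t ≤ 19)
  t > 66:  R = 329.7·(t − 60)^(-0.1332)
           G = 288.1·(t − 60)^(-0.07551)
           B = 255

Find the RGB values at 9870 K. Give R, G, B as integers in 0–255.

t = 9870/100 = 98.7; the t > 66 branch applies.
R = 329.7·(98.7 − 60)^(-0.1332) = 329.7·38.7^(-0.1332) = 329.7·0.61449 = 202.598.
G = 288.1·(98.7 − 60)^(-0.07551) = 288.1·38.7^(-0.07551) = 288.1·0.75877 = 218.603.
B = 255 by definition for t > 66.
Rounded: (203, 219, 255).

R=203, G=219, B=255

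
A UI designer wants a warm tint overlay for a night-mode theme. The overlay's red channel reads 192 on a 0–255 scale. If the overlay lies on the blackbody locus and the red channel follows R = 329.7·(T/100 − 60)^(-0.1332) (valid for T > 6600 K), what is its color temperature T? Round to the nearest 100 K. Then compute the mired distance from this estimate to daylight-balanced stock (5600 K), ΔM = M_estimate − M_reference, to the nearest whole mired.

-94 mireds

(t − 60)^(-0.1332) = 192/329.7 = 0.58235.
t − 60 = 0.58235^(1/-0.1332) = 0.58235^(-7.508) = 57.929, so t = 117.929.
T = 100·t = 11793 K → 11800 K to the nearest 100 K.
M_estimate = 10⁶/11800 = 84.75; M_reference = 10⁶/5600 = 178.57.
ΔM = 84.75 − 178.57 = -93.83 → -94 mireds.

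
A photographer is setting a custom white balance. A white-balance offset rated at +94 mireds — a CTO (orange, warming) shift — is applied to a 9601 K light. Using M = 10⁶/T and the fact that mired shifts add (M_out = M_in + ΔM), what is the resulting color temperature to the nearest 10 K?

M_in = 10⁶/9601 = 104.16 mireds.
M_out = 104.16 + (+94) = 198.16 mireds.
T_out = 10⁶/198.16 = 5046.5 K → 5050 K.

5050 K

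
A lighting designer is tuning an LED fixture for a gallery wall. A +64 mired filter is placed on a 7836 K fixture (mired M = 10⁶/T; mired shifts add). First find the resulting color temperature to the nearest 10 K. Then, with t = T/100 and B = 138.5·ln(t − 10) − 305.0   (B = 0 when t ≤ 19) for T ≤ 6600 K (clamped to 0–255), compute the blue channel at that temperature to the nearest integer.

M_in = 10⁶/7836 = 127.62; M_out = 127.62 + (+64) = 191.62.
T_out = 10⁶/191.62 = 5218.8 K → 5220 K; t = 52.2.
B = 138.5·ln(52.2 − 10) − 305.0 = 138.5·ln 42.2 − 305.0 = 138.5·3.7424 − 305.0 = 213.325.
Rounded: 213.

213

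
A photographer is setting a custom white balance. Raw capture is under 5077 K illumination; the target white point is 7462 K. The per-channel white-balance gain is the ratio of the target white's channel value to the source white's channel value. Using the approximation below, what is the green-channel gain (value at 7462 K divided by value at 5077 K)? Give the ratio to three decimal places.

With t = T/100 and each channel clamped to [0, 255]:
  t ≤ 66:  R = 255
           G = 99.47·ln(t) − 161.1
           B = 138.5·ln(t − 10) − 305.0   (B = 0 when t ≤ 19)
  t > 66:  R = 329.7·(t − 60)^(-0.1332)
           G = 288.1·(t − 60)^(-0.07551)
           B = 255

At 5077 K (t = 50.77):
  G = 99.47·ln 50.77 − 161.1 = 99.47·3.9273 − 161.1 = 229.549.
At 7462 K (t = 74.62):
  G = 288.1·(74.62 − 60)^(-0.07551) = 288.1·14.62^(-0.07551) = 288.1·0.81665 = 235.276.
Gain = 235.276 / 229.549 = 1.0249 → 1.025.

1.025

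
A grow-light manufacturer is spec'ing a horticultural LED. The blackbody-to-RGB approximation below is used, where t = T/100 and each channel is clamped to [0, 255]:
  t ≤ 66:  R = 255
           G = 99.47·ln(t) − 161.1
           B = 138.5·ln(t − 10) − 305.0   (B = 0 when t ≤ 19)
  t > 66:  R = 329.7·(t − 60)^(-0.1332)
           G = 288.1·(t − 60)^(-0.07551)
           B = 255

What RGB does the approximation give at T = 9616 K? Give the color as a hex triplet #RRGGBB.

#CCDCFF

t = 9616/100 = 96.16; the t > 66 branch applies.
R = 329.7·(96.16 − 60)^(-0.1332) = 329.7·36.16^(-0.1332) = 329.7·0.62007 = 204.439.
G = 288.1·(96.16 − 60)^(-0.07551) = 288.1·36.16^(-0.07551) = 288.1·0.76267 = 219.726.
B = 255 by definition for t > 66.
Rounded: (204, 220, 255).
In hex: #CCDCFF.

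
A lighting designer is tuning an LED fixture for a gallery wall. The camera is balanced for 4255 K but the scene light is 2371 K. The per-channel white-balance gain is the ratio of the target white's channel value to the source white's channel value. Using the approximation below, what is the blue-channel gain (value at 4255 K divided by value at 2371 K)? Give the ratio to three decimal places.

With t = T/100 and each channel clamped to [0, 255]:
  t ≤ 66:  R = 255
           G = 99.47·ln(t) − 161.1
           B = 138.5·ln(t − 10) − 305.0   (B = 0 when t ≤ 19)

3.079

At 2371 K (t = 23.71):
  B = 138.5·ln(23.71 − 10) − 305.0 = 138.5·ln 13.71 − 305.0 = 138.5·2.6181 − 305.0 = 57.610.
At 4255 K (t = 42.55):
  B = 138.5·ln(42.55 − 10) − 305.0 = 138.5·ln 32.55 − 305.0 = 138.5·3.4828 − 305.0 = 177.365.
Gain = 177.365 / 57.610 = 3.0787 → 3.079.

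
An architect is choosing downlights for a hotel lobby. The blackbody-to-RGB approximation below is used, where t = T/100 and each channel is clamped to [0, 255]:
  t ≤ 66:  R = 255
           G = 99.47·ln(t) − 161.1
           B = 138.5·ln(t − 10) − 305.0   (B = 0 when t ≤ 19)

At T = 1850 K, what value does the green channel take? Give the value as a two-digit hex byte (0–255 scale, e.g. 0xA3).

0x81

t = 1850/100 = 18.5; the t ≤ 66 branch applies.
G = 99.47·ln 18.5 − 161.1 = 99.47·2.9178 − 161.1 = 129.131.
Rounded: 129; in hex, 0x81.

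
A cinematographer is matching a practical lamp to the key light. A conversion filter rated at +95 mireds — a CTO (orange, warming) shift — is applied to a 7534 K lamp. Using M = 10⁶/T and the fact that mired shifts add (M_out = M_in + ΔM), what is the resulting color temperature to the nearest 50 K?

M_in = 10⁶/7534 = 132.73 mireds.
M_out = 132.73 + (+95) = 227.73 mireds.
T_out = 10⁶/227.73 = 4391.1 K → 4400 K.

4400 K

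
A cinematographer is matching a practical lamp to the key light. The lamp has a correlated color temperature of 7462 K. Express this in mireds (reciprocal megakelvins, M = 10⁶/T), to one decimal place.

134.0 mireds

M = 10⁶ / 7462 = 134.012 → 134.0 mireds.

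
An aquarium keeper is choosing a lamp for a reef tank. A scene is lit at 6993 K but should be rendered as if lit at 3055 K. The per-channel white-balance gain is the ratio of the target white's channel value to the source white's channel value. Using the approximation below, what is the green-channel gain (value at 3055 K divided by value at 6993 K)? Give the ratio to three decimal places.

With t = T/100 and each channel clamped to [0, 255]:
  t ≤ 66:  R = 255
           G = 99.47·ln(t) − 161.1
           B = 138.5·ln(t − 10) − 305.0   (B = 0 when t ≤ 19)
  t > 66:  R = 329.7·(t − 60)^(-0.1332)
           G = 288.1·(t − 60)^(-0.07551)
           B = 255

0.739

At 6993 K (t = 69.93):
  G = 288.1·(69.93 − 60)^(-0.07551) = 288.1·9.93^(-0.07551) = 288.1·0.84085 = 242.250.
At 3055 K (t = 30.55):
  G = 99.47·ln 30.55 − 161.1 = 99.47·3.4194 − 161.1 = 179.024.
Gain = 179.024 / 242.250 = 0.7390 → 0.739.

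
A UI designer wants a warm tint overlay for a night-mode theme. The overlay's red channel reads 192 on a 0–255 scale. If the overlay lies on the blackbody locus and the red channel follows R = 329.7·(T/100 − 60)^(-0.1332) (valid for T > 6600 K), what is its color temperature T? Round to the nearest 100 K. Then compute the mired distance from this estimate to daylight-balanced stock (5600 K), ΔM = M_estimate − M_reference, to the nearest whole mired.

(t − 60)^(-0.1332) = 192/329.7 = 0.58235.
t − 60 = 0.58235^(1/-0.1332) = 0.58235^(-7.508) = 57.929, so t = 117.929.
T = 100·t = 11793 K → 11800 K to the nearest 100 K.
M_estimate = 10⁶/11800 = 84.75; M_reference = 10⁶/5600 = 178.57.
ΔM = 84.75 − 178.57 = -93.83 → -94 mireds.

-94 mireds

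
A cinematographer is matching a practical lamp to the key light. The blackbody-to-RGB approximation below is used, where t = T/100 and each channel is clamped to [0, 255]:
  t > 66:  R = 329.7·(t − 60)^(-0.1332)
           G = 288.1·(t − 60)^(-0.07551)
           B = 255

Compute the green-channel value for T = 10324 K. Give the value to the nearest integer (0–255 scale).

217

t = 10324/100 = 103.24; the t > 66 branch applies.
G = 288.1·(103.24 − 60)^(-0.07551) = 288.1·43.24^(-0.07551) = 288.1·0.75244 = 216.779.
Rounded: 217.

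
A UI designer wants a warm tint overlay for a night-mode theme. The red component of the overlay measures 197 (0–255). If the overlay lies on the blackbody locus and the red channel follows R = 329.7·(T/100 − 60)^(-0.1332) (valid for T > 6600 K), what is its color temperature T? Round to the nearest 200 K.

(t − 60)^(-0.1332) = 197/329.7 = 0.59751.
t − 60 = 0.59751^(1/-0.1332) = 0.59751^(-7.508) = 47.761, so t = 107.761.
T = 100·t = 10776 K → 10800 K to the nearest 200 K.

10800 K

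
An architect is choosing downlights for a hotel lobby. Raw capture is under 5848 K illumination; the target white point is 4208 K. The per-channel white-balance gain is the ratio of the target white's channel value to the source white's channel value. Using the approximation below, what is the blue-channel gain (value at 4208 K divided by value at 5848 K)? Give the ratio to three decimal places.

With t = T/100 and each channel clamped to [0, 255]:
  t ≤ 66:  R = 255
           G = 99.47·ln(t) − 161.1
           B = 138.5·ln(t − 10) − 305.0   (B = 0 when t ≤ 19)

0.754

At 5848 K (t = 58.48):
  B = 138.5·ln(58.48 − 10) − 305.0 = 138.5·ln 48.48 − 305.0 = 138.5·3.8812 − 305.0 = 232.539.
At 4208 K (t = 42.08):
  B = 138.5·ln(42.08 − 10) − 305.0 = 138.5·ln 32.08 − 305.0 = 138.5·3.4682 − 305.0 = 175.350.
Gain = 175.350 / 232.539 = 0.7541 → 0.754.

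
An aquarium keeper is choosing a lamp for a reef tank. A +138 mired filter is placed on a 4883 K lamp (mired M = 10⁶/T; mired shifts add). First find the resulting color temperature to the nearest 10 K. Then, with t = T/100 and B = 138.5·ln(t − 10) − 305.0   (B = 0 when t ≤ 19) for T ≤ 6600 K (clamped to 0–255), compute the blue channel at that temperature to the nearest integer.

104

M_in = 10⁶/4883 = 204.79; M_out = 204.79 + (+138) = 342.79.
T_out = 10⁶/342.79 = 2917.2 K → 2920 K; t = 29.2.
B = 138.5·ln(29.2 − 10) − 305.0 = 138.5·ln 19.2 − 305.0 = 138.5·2.9549 − 305.0 = 104.255.
Rounded: 104.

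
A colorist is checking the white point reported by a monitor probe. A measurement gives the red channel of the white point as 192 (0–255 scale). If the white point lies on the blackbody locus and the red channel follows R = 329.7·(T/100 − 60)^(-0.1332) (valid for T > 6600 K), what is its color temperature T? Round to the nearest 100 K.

11800 K

(t − 60)^(-0.1332) = 192/329.7 = 0.58235.
t − 60 = 0.58235^(1/-0.1332) = 0.58235^(-7.508) = 57.929, so t = 117.929.
T = 100·t = 11793 K → 11800 K to the nearest 100 K.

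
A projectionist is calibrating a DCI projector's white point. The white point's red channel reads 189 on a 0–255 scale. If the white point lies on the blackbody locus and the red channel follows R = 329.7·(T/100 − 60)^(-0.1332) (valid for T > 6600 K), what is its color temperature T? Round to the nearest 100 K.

(t − 60)^(-0.1332) = 189/329.7 = 0.57325.
t − 60 = 0.57325^(1/-0.1332) = 0.57325^(-7.508) = 65.199, so t = 125.199.
T = 100·t = 12520 K → 12500 K to the nearest 100 K.

12500 K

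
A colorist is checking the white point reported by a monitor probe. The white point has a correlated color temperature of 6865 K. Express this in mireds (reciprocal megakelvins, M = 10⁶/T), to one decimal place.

M = 10⁶ / 6865 = 145.666 → 145.7 mireds.

145.7 mireds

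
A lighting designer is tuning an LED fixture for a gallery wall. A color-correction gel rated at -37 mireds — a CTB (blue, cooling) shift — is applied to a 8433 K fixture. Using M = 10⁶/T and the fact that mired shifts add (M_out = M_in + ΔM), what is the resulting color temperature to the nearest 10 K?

M_in = 10⁶/8433 = 118.58 mireds.
M_out = 118.58 + (-37) = 81.58 mireds.
T_out = 10⁶/81.58 = 12257.6 K → 12260 K.

12260 K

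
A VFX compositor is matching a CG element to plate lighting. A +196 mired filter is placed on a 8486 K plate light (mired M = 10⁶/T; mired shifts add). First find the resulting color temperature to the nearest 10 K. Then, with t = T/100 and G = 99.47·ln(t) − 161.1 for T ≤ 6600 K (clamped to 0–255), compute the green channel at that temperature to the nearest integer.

M_in = 10⁶/8486 = 117.84; M_out = 117.84 + (+196) = 313.84.
T_out = 10⁶/313.84 = 3186.3 K → 3190 K; t = 31.9.
G = 99.47·ln 31.9 − 161.1 = 99.47·3.4626 − 161.1 = 183.325.
Rounded: 183.

183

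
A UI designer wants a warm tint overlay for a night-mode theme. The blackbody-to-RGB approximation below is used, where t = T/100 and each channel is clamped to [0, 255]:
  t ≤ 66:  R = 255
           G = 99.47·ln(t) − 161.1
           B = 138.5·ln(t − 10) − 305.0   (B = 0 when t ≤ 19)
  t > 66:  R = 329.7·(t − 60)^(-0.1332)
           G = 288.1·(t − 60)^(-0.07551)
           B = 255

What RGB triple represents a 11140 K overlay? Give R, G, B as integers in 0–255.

t = 11140/100 = 111.4; the t > 66 branch applies.
R = 329.7·(111.4 − 60)^(-0.1332) = 329.7·51.4^(-0.1332) = 329.7·0.59170 = 195.083.
G = 288.1·(111.4 − 60)^(-0.07551) = 288.1·51.4^(-0.07551) = 288.1·0.74269 = 213.968.
B = 255 by definition for t > 66.
Rounded: (195, 214, 255).

R=195, G=214, B=255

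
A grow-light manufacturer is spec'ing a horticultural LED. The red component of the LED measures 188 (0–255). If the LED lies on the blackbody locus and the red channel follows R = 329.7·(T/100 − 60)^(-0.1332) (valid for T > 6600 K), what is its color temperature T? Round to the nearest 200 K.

(t − 60)^(-0.1332) = 188/329.7 = 0.57022.
t − 60 = 0.57022^(1/-0.1332) = 0.57022^(-7.508) = 67.848, so t = 127.848.
T = 100·t = 12785 K → 12800 K to the nearest 200 K.

12800 K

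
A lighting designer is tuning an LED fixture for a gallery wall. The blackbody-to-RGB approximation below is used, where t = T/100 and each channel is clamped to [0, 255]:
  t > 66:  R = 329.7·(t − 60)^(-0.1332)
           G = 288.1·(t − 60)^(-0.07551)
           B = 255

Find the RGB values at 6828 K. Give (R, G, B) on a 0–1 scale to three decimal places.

(0.976, 0.963, 1.000)

t = 6828/100 = 68.28; the t > 66 branch applies.
R = 329.7·(68.28 − 60)^(-0.1332) = 329.7·8.28^(-0.1332) = 329.7·0.75460 = 248.793.
G = 288.1·(68.28 − 60)^(-0.07551) = 288.1·8.28^(-0.07551) = 288.1·0.85247 = 245.597.
B = 255 by definition for t > 66.
Dividing each by 255: (0.9757, 0.9631, 1.0000) → (0.976, 0.963, 1.000).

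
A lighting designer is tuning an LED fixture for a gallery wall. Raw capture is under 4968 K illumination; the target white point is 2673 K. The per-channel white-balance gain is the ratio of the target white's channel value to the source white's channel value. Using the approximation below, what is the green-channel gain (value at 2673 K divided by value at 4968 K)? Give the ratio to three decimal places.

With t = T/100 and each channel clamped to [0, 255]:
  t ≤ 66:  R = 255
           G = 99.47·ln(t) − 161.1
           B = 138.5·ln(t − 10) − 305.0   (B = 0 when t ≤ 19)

At 4968 K (t = 49.68):
  G = 99.47·ln 49.68 − 161.1 = 99.47·3.9056 − 161.1 = 227.390.
At 2673 K (t = 26.73):
  G = 99.47·ln 26.73 − 161.1 = 99.47·3.2858 − 161.1 = 165.737.
Gain = 165.737 / 227.390 = 0.7289 → 0.729.

0.729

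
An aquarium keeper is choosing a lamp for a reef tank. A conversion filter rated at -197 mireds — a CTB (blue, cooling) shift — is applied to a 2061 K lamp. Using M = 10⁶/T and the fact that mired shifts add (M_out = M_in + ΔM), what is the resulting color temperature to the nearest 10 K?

M_in = 10⁶/2061 = 485.20 mireds.
M_out = 485.20 + (-197) = 288.20 mireds.
T_out = 10⁶/288.20 = 3469.8 K → 3470 K.

3470 K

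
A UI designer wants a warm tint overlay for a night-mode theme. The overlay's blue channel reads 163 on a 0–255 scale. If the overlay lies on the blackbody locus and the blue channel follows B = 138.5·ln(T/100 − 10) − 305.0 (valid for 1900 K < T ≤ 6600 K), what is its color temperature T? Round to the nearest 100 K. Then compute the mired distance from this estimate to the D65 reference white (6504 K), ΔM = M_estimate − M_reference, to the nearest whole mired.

ln(t − 10) = (163 + 305.0) / 138.5 = 3.3791.
t − 10 = e^3.3791 = 29.343, so t = 39.343.
T = 100·t = 3934 K → 3900 K to the nearest 100 K.
M_estimate = 10⁶/3900 = 256.41; M_reference = 10⁶/6504 = 153.75.
ΔM = 256.41 − 153.75 = 102.66 → +103 mireds.

+103 mireds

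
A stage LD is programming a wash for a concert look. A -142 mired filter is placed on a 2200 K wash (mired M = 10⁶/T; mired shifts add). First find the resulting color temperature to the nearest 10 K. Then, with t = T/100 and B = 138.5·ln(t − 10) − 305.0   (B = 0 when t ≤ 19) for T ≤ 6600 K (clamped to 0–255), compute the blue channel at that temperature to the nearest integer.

M_in = 10⁶/2200 = 454.55; M_out = 454.55 + (-142) = 312.55.
T_out = 10⁶/312.55 = 3199.5 K → 3200 K; t = 32.
B = 138.5·ln(32 − 10) − 305.0 = 138.5·ln 22 − 305.0 = 138.5·3.0910 − 305.0 = 123.109.
Rounded: 123.

123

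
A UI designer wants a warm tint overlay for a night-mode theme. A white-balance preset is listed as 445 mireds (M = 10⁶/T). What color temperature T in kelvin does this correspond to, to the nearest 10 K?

2250 K

T = 10⁶ / 445 = 2247.19 K → 2250 K.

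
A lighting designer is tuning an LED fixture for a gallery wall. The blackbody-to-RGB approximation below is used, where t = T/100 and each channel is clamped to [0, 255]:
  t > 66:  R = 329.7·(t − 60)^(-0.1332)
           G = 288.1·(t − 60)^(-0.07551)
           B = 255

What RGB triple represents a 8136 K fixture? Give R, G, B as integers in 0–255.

t = 8136/100 = 81.36; the t > 66 branch applies.
R = 329.7·(81.36 − 60)^(-0.1332) = 329.7·21.36^(-0.1332) = 329.7·0.66512 = 219.289.
G = 288.1·(81.36 − 60)^(-0.07551) = 288.1·21.36^(-0.07551) = 288.1·0.79360 = 228.636.
B = 255 by definition for t > 66.
Rounded: (219, 229, 255).

R=219, G=229, B=255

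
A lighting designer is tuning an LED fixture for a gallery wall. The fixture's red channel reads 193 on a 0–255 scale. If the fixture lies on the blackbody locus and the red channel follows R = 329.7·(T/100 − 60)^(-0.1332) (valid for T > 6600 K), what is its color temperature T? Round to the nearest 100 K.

11600 K

(t − 60)^(-0.1332) = 193/329.7 = 0.58538.
t − 60 = 0.58538^(1/-0.1332) = 0.58538^(-7.508) = 55.713, so t = 115.713.
T = 100·t = 11571 K → 11600 K to the nearest 100 K.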